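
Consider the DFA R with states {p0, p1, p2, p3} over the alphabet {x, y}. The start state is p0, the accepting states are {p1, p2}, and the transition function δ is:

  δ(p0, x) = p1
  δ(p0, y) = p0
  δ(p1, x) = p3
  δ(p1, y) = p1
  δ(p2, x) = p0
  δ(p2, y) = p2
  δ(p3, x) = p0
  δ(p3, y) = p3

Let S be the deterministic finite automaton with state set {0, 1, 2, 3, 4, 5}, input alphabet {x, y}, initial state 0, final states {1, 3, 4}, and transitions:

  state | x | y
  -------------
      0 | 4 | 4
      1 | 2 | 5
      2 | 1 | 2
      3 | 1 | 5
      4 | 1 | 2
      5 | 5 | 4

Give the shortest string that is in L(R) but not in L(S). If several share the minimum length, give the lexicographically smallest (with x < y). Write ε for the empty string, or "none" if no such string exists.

The string xy is accepted by R but not by S.
No shorter string lies in the difference, and xy is the lexicographically first length-2 string in L(R) \ L(S).

xy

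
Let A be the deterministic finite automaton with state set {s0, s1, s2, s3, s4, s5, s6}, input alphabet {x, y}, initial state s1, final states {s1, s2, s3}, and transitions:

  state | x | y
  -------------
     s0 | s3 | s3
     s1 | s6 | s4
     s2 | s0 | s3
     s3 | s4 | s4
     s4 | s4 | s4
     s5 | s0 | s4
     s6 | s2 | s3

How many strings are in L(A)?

6

The useful subgraph on states {s0, s1, s2, s3, s6} is acyclic, so L(A) is finite; the longest accepting path visits 5 useful states, giving maximum string length 4.
Counting accepting paths from s1 by length: 1 of length 0, 2 of length 2, 1 of length 3, 2 of length 4. Total 6.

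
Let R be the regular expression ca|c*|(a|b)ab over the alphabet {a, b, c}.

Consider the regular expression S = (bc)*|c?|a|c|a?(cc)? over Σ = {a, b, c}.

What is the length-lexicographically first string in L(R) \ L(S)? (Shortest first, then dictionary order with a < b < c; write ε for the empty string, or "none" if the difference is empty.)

The string ca is accepted by R but not by S.
No shorter string lies in the difference, and ca is the lexicographically first length-2 string in L(R) \ L(S).

ca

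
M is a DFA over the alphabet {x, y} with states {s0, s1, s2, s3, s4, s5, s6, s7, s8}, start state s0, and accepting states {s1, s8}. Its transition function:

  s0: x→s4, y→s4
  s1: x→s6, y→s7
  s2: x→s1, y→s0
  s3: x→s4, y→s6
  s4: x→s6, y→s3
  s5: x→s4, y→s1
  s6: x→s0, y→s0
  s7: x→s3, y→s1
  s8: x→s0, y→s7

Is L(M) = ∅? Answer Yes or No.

The states reachable from the start state are {s0, s3, s4, s6}.
None of the accepting states {s1, s8} is reachable, so no string is accepted and L(M) = ∅.

Yes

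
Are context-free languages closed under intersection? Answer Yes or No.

No

{aⁿbⁿcᵐ : m,n≥0} and {aᵐbⁿcⁿ : m,n≥0} are both context-free, but their intersection {aⁿbⁿcⁿ : n≥0} is not (pumping lemma).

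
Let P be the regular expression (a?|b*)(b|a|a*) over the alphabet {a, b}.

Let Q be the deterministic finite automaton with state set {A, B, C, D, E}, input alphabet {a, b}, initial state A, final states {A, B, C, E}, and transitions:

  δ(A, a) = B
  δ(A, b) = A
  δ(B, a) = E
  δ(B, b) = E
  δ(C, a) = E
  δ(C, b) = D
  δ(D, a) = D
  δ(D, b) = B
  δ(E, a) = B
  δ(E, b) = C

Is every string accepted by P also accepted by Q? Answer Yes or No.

Converting the expression P to a DFA (subset construction, then merging equivalent states) gives the minimal DFA with states {p0, p1, p2, p3, p4, p5}, start state p0, accepting states {p0, p1, p2, p3, p4} and transitions p0: a→p1, b→p2; p1: a→p3, b→p4; p2: a→p3, b→p2; p3: a→p3, b→p5; p4: a→p5, b→p5; p5: a→p5, b→p5.
Exploring the product automaton P × Q from the start pair (p0, A), following both machines on each input symbol, reaches 10 state pairs: (p0, A), (p1, B), (p2, A), (p3, E), (p4, E), (p3, B), (p5, C), (p5, B), (p5, E), (p5, D).
P accepts in {p0, p1, p2, p3, p4} and Q accepts in {A, B, C, E}. The reachable pairs whose P-component is accepting are (p0, A), (p1, B), (p2, A), (p3, E), (p4, E), (p3, B); in each of them the Q-component is accepting too, so the product for L(P) \ L(Q) (P-component accepting, Q-component rejecting) has no reachable accepting pair and the difference is empty.
Hence every string in L(P) is also in L(Q).

Yes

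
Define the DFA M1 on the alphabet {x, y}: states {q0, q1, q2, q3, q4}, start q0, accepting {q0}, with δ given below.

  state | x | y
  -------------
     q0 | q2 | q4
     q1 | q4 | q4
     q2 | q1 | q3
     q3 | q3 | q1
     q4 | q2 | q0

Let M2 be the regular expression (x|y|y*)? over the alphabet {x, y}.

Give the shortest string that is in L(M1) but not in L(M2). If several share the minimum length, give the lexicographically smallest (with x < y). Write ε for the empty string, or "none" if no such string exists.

The string xxxy is accepted by M1 but not by M2.
No shorter string lies in the difference, and xxxy is the lexicographically first length-4 string in L(M1) \ L(M2).

xxxy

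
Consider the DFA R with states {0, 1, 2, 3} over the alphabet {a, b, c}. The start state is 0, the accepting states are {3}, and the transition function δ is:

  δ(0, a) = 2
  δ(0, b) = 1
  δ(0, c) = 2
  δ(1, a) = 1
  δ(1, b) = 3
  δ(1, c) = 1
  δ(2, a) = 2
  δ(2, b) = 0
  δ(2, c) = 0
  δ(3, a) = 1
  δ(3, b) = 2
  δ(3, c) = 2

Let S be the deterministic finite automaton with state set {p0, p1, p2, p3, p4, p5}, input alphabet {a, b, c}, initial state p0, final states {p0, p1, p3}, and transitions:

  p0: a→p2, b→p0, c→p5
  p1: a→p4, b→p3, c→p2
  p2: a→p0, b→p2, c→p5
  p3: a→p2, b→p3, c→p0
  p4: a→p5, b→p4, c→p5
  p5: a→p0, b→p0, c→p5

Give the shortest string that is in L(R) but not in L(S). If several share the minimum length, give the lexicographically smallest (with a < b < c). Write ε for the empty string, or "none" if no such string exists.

bab

The string bab is accepted by R but not by S.
No shorter string lies in the difference, and bab is the lexicographically first length-3 string in L(R) \ L(S).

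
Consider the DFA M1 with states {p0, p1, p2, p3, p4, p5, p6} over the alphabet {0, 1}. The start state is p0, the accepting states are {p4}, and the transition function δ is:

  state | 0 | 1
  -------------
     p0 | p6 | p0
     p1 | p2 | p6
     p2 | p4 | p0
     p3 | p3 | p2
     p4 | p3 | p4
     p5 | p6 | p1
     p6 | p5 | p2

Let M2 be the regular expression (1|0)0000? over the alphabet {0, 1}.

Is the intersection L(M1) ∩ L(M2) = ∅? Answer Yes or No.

Converting the expression M2 to a DFA (subset construction, then merging equivalent states) gives the minimal DFA with states {r0, r1, r2, r3, r4, r5, r6}, start state r0, accepting states {r5, r6} and transitions r0: 0→r1, 1→r1; r1: 0→r2, 1→r3; r2: 0→r4, 1→r3; r3: 0→r3, 1→r3; r4: 0→r5, 1→r3; r5: 0→r6, 1→r3; r6: 0→r3, 1→r3.
Exploring the product automaton M1 × M2 from the start pair (p0, r0), following both machines on each input symbol, reaches 18 state pairs: (p0, r0), (p6, r1), (p0, r1), (p5, r2), (p2, r3), (p6, r2), (p0, r3), (p6, r4), (p1, r3), (p4, r3), (p5, r4), (p6, r3), (p5, r5), (p3, r3), (p6, r5), (p5, r3), (p6, r6), (p5, r6).
M1 accepts in {p4} and M2 accepts in {r5, r6}; no reachable pair has both components accepting, so no string drives both machines to acceptance simultaneously and L(M1) ∩ L(M2) = ∅.
So no string is accepted by both, and the intersection is empty.

Yes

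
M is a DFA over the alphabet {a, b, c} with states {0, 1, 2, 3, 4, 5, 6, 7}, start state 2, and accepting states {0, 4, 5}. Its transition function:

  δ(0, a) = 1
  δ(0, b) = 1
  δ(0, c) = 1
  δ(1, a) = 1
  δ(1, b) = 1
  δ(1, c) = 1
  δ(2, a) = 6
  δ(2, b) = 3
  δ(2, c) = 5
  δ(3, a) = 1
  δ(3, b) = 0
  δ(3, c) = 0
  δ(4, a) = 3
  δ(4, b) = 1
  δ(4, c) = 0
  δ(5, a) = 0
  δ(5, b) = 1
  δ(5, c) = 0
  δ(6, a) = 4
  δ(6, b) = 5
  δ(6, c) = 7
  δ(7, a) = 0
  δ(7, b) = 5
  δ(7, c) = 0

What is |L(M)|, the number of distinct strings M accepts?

The useful subgraph on states {0, 2, 3, 4, 5, 6, 7} is acyclic, so L(M) is finite; the longest accepting path visits 5 useful states, giving maximum string length 4.
Counting accepting paths from 2 by length: 1 of length 1, 6 of length 2, 6 of length 3, 4 of length 4. Total 17.

17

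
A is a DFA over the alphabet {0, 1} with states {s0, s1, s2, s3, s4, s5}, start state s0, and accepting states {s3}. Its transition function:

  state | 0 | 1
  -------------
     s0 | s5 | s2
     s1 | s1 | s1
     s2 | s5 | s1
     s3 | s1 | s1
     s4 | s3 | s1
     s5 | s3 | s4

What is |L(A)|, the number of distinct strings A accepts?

The useful subgraph on states {s0, s2, s3, s4, s5} is acyclic, so L(A) is finite; the longest accepting path visits 5 useful states, giving maximum string length 4.
Counting accepting paths from s0 by length: 1 of length 2, 2 of length 3, 1 of length 4. Total 4.

4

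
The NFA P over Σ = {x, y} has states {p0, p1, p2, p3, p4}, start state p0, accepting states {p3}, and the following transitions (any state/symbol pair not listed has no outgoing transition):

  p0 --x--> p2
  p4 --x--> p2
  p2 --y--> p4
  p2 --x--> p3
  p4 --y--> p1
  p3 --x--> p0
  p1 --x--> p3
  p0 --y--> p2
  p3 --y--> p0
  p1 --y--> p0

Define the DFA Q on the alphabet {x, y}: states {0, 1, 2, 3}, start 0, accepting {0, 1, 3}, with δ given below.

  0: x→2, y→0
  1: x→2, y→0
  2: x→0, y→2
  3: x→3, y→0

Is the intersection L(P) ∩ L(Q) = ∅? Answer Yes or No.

The string xx is accepted by both P and Q.
Hence L(P) ∩ L(Q) ≠ ∅.

No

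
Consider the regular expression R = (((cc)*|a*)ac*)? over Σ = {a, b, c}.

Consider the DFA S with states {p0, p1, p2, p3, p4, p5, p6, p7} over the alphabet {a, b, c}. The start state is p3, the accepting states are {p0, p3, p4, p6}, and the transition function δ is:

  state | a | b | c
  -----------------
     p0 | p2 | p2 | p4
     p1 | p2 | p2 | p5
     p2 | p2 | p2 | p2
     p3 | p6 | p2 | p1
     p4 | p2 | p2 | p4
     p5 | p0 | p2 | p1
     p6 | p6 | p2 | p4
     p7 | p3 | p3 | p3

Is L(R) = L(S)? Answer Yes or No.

Yes

Converting the expression R to a DFA (subset construction, then merging equivalent states) gives the minimal DFA with states {r0, r1, r2, r3, r4, r5}, start state r0, accepting states {r0, r1, r4} and transitions r0: a→r1, b→r2, c→r3; r1: a→r1, b→r2, c→r4; r2: a→r2, b→r2, c→r2; r3: a→r2, b→r2, c→r5; r4: a→r2, b→r2, c→r4; r5: a→r4, b→r2, c→r3.
Exploring the product automaton R × S from the start pair (r0, p3), following both machines on each input symbol, reaches 7 state pairs: (r0, p3), (r1, p6), (r2, p2), (r3, p1), (r4, p4), (r5, p5), (r4, p0).
R accepts in {r0, r1, r4} and S accepts in {p0, p3, p4, p6}. In every reachable pair the two components are either both accepting — (r0, p3), (r1, p6), (r4, p4), (r4, p0) — or both non-accepting, so no string is accepted by exactly one of the machines: L(R) \ L(S) and L(S) \ L(R) are both empty.
Hence every string is accepted by R iff it is accepted by S, and the two languages coincide.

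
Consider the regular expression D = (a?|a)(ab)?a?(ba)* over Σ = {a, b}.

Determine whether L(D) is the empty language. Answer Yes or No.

No

The empty string ε matches the expression, so it belongs to L(D).
Since L(D) contains at least one string, it is not empty.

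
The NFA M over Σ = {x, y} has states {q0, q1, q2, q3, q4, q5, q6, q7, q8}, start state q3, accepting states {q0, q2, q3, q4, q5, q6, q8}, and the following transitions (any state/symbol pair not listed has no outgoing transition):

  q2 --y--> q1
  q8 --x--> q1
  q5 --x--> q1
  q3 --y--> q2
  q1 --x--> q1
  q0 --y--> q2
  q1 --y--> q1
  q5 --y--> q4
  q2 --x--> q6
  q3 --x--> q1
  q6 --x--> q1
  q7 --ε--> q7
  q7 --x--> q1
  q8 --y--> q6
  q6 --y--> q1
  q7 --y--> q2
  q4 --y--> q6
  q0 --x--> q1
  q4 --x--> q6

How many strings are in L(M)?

3

The useful subgraph on states {q2, q3, q6} is acyclic, so L(M) is finite; the longest accepting path visits 3 useful states, giving maximum string length 2.
Counting accepting paths from q3 by length: 1 of length 0, 1 of length 1, 1 of length 2. Total 3.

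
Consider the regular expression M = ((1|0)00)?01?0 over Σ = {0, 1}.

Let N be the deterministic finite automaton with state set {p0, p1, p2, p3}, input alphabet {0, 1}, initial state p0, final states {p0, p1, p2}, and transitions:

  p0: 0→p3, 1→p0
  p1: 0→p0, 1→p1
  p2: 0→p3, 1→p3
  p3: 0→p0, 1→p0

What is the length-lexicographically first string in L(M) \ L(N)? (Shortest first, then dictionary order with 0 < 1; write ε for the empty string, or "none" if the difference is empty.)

The string 010 is accepted by M but not by N.
No shorter string lies in the difference, and 010 is the lexicographically first length-3 string in L(M) \ L(N).

010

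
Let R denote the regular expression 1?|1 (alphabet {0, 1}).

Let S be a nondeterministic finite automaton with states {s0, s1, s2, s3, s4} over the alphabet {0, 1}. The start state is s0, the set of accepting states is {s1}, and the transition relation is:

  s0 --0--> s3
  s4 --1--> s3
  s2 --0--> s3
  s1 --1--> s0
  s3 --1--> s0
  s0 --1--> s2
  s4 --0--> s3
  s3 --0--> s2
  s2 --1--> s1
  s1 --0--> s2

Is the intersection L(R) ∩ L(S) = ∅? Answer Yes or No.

Converting the expression R to a DFA (subset construction, then merging equivalent states) gives the minimal DFA with states {r0, r1, r2}, start state r0, accepting states {r0, r2} and transitions r0: 0→r1, 1→r2; r1: 0→r1, 1→r1; r2: 0→r1, 1→r1.
Exploring the product automaton R × S from the start pair (r0, s0), following both machines on each input symbol, reaches 6 state pairs: (r0, s0), (r1, s3), (r2, s2), (r1, s2), (r1, s0), (r1, s1).
R accepts in {r0, r2} and S accepts in {s1}; no reachable pair has both components accepting, so no string drives both machines to acceptance simultaneously and L(R) ∩ L(S) = ∅.
So no string is accepted by both, and the intersection is empty.

Yes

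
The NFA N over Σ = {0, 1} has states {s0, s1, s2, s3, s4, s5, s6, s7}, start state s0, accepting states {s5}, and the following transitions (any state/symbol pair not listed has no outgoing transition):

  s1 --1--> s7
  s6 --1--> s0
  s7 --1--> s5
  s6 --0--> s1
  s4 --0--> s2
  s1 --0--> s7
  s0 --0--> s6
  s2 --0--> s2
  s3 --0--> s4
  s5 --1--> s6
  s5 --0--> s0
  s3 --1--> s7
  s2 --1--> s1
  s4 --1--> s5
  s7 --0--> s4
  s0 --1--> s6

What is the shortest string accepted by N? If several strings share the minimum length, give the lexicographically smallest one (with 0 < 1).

0001

A breadth-first search from s0 reaches an accepting state first via the path s0 → s6 → s1 → s7 → s5 on input 0001.
No string of length < 4 is accepted (BFS exhausts all shorter strings without reaching an accepting state), and 0001 is the lexicographically least accepting string of length 4.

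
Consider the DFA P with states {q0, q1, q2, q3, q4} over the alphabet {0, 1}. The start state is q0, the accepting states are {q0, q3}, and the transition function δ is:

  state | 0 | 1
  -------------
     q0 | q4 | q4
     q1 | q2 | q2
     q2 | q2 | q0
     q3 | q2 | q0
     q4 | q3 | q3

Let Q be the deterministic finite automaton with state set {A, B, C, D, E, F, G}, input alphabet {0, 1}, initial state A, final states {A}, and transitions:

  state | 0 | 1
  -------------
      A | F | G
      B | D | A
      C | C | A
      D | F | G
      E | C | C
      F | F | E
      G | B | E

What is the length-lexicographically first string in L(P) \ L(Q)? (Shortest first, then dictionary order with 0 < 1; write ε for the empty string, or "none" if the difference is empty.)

The string 00 is accepted by P but not by Q.
No shorter string lies in the difference, and 00 is the lexicographically first length-2 string in L(P) \ L(Q).

00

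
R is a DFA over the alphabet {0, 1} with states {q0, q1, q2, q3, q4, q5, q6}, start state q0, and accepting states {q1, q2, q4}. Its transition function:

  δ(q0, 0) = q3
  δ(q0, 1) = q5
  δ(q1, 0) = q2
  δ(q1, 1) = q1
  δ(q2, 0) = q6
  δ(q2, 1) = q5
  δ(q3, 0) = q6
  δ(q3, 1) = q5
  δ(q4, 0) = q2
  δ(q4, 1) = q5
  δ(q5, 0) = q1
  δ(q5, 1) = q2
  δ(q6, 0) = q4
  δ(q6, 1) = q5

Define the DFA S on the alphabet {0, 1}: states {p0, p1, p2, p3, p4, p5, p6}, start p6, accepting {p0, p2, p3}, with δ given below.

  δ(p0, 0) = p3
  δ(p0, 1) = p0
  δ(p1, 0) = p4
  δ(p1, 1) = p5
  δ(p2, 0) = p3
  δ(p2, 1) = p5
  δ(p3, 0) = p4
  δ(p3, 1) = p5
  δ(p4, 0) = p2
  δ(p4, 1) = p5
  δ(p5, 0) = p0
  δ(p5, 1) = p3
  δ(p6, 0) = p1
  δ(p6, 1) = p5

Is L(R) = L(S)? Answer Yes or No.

Exploring the product automaton R × S from the start pair (q0, p6), following both machines on each input symbol, reaches 7 state pairs: (q0, p6), (q3, p1), (q5, p5), (q6, p4), (q1, p0), (q2, p3), (q4, p2).
R accepts in {q1, q2, q4} and S accepts in {p0, p2, p3}. In every reachable pair the two components are either both accepting — (q1, p0), (q2, p3), (q4, p2) — or both non-accepting, so no string is accepted by exactly one of the machines: L(R) \ L(S) and L(S) \ L(R) are both empty.
Hence every string is accepted by R iff it is accepted by S, and the two languages coincide.

Yes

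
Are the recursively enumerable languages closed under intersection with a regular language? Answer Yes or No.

Yes

First check the input against a DFA for the regular language; if it passes, run the recogniser for L and accept when it does.
So the recursively enumerable languages are closed under intersection with a regular language.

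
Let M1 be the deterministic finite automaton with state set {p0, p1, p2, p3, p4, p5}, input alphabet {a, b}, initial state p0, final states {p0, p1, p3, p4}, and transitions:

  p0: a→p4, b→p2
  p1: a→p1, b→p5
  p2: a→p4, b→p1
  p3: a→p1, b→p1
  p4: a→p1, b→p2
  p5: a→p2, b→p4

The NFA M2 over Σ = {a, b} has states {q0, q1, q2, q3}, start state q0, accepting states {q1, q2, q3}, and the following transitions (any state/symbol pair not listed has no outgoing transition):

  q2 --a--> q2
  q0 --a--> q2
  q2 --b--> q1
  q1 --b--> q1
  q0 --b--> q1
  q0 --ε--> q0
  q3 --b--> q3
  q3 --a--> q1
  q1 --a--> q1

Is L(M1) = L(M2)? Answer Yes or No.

The empty string ε is accepted by M1 but rejected by M2.
So L(M1) ≠ L(M2).

No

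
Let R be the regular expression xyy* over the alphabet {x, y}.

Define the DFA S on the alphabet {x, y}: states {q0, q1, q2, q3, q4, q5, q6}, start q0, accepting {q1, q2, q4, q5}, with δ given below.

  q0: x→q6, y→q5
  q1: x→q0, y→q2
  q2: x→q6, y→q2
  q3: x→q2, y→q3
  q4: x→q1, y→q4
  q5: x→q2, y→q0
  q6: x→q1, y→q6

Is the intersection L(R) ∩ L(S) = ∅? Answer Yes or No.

Yes

Converting the expression R to a DFA (subset construction, then merging equivalent states) gives the minimal DFA with states {r0, r1, r2, r3}, start state r0, accepting states {r3} and transitions r0: x→r1, y→r2; r1: x→r2, y→r3; r2: x→r2, y→r2; r3: x→r2, y→r3.
Exploring the product automaton R × S from the start pair (r0, q0), following both machines on each input symbol, reaches 8 state pairs: (r0, q0), (r1, q6), (r2, q5), (r2, q1), (r3, q6), (r2, q2), (r2, q0), (r2, q6).
R accepts in {r3} and S accepts in {q1, q2, q4, q5}; no reachable pair has both components accepting, so no string drives both machines to acceptance simultaneously and L(R) ∩ L(S) = ∅.
So no string is accepted by both, and the intersection is empty.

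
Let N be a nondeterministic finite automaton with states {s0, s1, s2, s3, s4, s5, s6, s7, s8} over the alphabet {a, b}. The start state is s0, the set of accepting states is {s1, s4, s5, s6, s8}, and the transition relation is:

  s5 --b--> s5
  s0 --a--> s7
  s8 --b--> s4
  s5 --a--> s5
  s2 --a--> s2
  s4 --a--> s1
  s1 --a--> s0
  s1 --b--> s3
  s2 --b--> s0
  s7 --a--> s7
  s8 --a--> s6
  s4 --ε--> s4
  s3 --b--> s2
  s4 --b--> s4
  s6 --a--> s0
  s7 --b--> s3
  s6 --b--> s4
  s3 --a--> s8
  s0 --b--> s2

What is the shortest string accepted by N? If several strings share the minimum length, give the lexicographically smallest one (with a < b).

A breadth-first search from s0 reaches an accepting state first via the path s0 → s7 → s3 → s8 on input aba.
No string of length < 3 is accepted (BFS exhausts all shorter strings without reaching an accepting state), and aba is the lexicographically least accepting string of length 3.

aba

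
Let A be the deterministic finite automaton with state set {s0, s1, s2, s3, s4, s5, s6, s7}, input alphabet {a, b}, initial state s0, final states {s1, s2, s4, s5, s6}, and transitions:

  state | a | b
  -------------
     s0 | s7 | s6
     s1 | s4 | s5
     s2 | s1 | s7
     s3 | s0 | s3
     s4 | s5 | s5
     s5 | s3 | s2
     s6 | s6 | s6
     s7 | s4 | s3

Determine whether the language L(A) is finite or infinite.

infinite

State s6 is reachable from the start and can reach an accepting state, and it lies on the cycle s6 → s6.
Traversing that cycle any number of times yields accepted strings of unbounded length, so the language is infinite.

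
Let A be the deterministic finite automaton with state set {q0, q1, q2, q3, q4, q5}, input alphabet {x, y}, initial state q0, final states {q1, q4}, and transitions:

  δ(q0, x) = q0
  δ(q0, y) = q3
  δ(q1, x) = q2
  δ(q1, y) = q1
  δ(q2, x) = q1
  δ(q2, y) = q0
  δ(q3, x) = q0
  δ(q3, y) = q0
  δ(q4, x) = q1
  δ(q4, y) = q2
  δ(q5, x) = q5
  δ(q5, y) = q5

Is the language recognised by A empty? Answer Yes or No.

The states reachable from the start state are {q0, q3}.
None of the accepting states {q1, q4} is reachable, so no string is accepted and L(A) = ∅.

Yes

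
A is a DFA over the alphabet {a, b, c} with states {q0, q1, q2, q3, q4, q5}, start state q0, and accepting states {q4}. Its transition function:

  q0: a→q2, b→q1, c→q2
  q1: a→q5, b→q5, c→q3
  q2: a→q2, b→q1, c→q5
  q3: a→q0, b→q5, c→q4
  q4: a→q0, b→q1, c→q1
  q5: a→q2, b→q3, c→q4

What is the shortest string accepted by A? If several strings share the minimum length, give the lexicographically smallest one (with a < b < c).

acc

A breadth-first search from q0 reaches an accepting state first via the path q0 → q2 → q5 → q4 on input acc.
No string of length < 3 is accepted (BFS exhausts all shorter strings without reaching an accepting state), and acc is the lexicographically least accepting string of length 3.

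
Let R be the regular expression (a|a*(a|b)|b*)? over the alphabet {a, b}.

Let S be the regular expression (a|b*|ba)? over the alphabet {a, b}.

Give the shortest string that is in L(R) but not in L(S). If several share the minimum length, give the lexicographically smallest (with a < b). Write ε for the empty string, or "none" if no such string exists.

aa

The string aa is accepted by R but not by S.
No shorter string lies in the difference, and aa is the lexicographically first length-2 string in L(R) \ L(S).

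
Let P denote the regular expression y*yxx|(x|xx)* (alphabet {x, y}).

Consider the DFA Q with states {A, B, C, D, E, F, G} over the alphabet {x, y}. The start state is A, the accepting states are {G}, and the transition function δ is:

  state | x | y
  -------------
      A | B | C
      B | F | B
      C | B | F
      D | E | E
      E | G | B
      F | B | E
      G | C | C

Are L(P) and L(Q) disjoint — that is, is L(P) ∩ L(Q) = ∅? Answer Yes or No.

Converting the expression P to a DFA (subset construction, then merging equivalent states) gives the minimal DFA with states {p0, p1, p2, p3, p4, p5}, start state p0, accepting states {p0, p1, p5} and transitions p0: x→p1, y→p2; p1: x→p1, y→p3; p2: x→p4, y→p2; p3: x→p3, y→p3; p4: x→p5, y→p3; p5: x→p3, y→p3.
Exploring the product automaton P × Q from the start pair (p0, A), following both machines on each input symbol, reaches 18 state pairs: (p0, A), (p1, B), (p2, C), (p1, F), (p3, B), (p4, B), (p2, F), (p3, E), (p3, F), (p5, F), (p2, E), (p3, G), (p4, G), (p2, B), (p3, C), (p5, C), (p4, F), (p5, B).
P accepts in {p0, p1, p5} and Q accepts in {G}; no reachable pair has both components accepting, so no string drives both machines to acceptance simultaneously and L(P) ∩ L(Q) = ∅.
So no string is accepted by both, and the intersection is empty.

Yes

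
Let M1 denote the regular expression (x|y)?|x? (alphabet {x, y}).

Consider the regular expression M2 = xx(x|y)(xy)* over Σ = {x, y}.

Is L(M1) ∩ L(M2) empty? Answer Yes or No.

Yes

Converting the expression M1 to a DFA (subset construction, then merging equivalent states) gives the minimal DFA with states {r0, r1, r2}, start state r0, accepting states {r0, r1} and transitions r0: x→r1, y→r1; r1: x→r2, y→r2; r2: x→r2, y→r2.
Converting the expression M2 to a DFA (subset construction, then merging equivalent states) gives the minimal DFA with states {t0, t1, t2, t3, t4, t5}, start state t0, accepting states {t4} and transitions t0: x→t1, y→t2; t1: x→t3, y→t2; t2: x→t2, y→t2; t3: x→t4, y→t4; t4: x→t5, y→t2; t5: x→t2, y→t4.
Exploring the product automaton M1 × M2 from the start pair (r0, t0), following both machines on each input symbol, reaches 7 state pairs: (r0, t0), (r1, t1), (r1, t2), (r2, t3), (r2, t2), (r2, t4), (r2, t5).
M1 accepts in {r0, r1} and M2 accepts in {t4}; no reachable pair has both components accepting, so no string drives both machines to acceptance simultaneously and L(M1) ∩ L(M2) = ∅.
So no string is accepted by both, and the intersection is empty.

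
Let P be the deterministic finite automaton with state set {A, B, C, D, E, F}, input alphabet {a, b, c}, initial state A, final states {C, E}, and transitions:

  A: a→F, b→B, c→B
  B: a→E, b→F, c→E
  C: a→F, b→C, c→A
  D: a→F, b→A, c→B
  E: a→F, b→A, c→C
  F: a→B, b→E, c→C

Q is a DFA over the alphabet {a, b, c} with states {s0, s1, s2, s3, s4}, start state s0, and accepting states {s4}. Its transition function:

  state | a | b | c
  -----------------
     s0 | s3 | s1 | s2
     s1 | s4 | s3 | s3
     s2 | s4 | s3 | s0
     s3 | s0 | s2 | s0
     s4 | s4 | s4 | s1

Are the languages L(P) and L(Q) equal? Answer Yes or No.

The string ab is accepted by P but rejected by Q.
So L(P) ≠ L(Q).

No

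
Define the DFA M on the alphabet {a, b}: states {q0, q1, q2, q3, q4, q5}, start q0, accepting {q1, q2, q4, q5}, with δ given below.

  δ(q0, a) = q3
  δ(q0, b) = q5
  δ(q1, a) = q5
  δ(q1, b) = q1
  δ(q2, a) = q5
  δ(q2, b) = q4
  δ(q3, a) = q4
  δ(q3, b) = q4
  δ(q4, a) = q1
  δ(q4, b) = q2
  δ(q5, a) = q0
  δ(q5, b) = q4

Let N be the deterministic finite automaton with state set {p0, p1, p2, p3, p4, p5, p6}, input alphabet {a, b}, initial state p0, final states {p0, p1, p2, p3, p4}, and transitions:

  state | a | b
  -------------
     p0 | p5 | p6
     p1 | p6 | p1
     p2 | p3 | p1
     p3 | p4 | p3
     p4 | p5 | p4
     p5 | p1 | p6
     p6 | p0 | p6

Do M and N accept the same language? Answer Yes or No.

The string b is accepted by M but rejected by N.
So L(M) ≠ L(N).

No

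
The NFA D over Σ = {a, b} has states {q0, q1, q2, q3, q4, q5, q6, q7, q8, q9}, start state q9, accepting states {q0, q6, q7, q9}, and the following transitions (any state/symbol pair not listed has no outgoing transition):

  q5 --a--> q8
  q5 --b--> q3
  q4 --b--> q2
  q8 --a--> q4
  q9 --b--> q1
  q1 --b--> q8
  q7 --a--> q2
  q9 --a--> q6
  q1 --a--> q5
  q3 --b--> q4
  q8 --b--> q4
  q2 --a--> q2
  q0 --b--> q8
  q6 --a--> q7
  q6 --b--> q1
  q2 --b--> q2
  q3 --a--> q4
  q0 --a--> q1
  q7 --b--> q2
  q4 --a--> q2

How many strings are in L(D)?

3

The useful subgraph on states {q6, q7, q9} is acyclic, so L(D) is finite; the longest accepting path visits 3 useful states, giving maximum string length 2.
Counting accepting paths from q9 by length: 1 of length 0, 1 of length 1, 1 of length 2. Total 3.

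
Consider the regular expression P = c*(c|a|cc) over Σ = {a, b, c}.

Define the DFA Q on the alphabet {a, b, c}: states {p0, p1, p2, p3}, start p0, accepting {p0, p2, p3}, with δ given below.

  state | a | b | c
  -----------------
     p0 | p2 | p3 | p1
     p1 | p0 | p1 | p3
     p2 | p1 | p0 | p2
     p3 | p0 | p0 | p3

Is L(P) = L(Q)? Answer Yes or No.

No

The string c is accepted by P but rejected by Q.
So L(P) ≠ L(Q).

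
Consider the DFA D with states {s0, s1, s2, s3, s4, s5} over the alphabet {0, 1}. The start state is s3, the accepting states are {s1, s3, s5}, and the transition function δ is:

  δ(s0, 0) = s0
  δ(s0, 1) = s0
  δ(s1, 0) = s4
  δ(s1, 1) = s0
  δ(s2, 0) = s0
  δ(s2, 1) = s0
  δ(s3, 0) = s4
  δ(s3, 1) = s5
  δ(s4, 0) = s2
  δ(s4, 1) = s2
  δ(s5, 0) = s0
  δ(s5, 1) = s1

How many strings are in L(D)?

3

The useful subgraph on states {s1, s3, s5} is acyclic, so L(D) is finite; the longest accepting path visits 3 useful states, giving maximum string length 2.
Counting accepting paths from s3 by length: 1 of length 0, 1 of length 1, 1 of length 2. Total 3.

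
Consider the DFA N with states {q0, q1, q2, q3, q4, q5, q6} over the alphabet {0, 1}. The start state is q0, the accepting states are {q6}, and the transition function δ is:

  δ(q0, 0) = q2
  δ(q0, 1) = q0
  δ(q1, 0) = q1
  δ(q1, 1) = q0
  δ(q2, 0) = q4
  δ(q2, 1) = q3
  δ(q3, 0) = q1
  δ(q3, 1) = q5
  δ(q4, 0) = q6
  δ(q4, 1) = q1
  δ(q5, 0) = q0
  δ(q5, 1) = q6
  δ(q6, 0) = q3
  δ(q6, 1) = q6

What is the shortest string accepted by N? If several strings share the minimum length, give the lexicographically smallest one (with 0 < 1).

A breadth-first search from q0 reaches an accepting state first via the path q0 → q2 → q4 → q6 on input 000.
No string of length < 3 is accepted (BFS exhausts all shorter strings without reaching an accepting state), and 000 is the lexicographically least accepting string of length 3.

000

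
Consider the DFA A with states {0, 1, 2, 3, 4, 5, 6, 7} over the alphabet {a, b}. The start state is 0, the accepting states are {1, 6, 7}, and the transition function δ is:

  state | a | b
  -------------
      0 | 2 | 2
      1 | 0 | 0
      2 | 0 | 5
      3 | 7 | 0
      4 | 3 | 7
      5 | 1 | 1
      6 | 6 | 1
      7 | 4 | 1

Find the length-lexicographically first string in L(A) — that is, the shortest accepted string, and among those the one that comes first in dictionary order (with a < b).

aba

A breadth-first search from 0 reaches an accepting state first via the path 0 → 2 → 5 → 1 on input aba.
No string of length < 3 is accepted (BFS exhausts all shorter strings without reaching an accepting state), and aba is the lexicographically least accepting string of length 3.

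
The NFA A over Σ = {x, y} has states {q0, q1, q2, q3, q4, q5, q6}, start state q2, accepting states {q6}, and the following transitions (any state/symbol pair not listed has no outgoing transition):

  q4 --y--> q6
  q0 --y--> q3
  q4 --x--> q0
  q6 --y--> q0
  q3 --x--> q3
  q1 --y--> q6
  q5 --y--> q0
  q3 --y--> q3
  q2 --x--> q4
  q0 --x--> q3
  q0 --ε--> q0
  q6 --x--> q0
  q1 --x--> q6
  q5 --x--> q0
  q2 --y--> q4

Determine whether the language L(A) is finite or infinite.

finite

The useful states (reachable from q2 and able to reach an accepting state) are {q2, q4, q6}.
Restricted to these states the transition graph has no cycle, so every accepting path has bounded length and L is finite.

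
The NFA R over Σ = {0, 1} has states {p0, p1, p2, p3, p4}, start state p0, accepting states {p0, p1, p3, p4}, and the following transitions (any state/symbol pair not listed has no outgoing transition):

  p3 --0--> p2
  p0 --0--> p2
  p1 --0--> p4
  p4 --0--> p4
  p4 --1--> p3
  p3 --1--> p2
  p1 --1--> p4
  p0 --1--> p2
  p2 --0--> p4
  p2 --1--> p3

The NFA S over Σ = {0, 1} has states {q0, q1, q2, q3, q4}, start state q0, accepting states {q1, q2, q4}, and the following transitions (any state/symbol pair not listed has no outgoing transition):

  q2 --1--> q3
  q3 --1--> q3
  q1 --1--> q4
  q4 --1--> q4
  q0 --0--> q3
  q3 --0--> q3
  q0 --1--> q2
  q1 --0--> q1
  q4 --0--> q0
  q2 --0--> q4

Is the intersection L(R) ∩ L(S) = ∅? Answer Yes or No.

No

The string 10 is accepted by both R and S.
Hence L(R) ∩ L(S) ≠ ∅.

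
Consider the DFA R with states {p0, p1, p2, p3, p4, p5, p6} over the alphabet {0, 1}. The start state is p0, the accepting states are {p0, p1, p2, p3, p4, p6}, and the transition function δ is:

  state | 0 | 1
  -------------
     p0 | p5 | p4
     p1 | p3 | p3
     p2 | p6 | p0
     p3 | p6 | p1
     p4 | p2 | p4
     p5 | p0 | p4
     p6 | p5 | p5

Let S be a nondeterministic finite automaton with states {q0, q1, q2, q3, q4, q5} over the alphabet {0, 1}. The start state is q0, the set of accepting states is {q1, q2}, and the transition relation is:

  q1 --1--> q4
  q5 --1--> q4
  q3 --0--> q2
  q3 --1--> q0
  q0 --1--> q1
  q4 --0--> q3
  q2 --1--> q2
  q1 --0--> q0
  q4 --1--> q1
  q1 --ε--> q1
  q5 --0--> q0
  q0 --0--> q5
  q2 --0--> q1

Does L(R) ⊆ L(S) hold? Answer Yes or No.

The empty string ε is in L(R) but not in L(S).
So L(R) ⊄ L(S).

No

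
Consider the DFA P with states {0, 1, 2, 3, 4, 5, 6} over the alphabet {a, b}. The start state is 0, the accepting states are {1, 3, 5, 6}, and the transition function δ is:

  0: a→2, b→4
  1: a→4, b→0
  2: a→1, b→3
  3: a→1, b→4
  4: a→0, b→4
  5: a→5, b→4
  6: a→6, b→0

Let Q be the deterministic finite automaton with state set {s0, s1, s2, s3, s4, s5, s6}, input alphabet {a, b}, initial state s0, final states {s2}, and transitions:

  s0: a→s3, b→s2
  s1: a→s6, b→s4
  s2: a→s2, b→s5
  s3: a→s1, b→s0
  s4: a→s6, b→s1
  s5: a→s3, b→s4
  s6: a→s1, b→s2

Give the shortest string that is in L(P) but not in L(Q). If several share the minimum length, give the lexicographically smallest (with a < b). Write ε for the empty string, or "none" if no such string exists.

aa

The string aa is accepted by P but not by Q.
No shorter string lies in the difference, and aa is the lexicographically first length-2 string in L(P) \ L(Q).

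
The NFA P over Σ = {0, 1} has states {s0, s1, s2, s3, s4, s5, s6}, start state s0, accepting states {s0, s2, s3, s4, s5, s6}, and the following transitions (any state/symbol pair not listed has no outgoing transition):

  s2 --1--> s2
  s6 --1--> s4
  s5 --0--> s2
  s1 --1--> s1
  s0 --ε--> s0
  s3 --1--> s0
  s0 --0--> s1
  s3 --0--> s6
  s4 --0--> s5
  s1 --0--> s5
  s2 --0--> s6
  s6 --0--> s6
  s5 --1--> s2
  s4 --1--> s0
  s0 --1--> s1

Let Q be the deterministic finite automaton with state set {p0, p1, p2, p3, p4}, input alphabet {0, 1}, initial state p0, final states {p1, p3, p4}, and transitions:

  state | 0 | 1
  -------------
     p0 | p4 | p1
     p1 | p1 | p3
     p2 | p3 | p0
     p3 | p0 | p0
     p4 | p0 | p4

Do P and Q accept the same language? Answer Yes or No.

No

The empty string ε is accepted by P but rejected by Q.
So L(P) ≠ L(Q).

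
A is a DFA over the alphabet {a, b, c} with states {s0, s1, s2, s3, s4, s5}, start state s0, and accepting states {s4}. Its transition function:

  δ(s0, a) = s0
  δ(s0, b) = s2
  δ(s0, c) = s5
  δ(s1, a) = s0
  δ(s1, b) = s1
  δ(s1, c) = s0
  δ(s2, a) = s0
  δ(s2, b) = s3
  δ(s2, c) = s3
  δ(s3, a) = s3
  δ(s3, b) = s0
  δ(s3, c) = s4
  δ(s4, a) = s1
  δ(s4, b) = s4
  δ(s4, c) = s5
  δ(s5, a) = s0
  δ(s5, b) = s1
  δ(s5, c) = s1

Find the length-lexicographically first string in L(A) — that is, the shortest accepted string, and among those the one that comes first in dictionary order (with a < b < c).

A breadth-first search from s0 reaches an accepting state first via the path s0 → s2 → s3 → s4 on input bbc.
No string of length < 3 is accepted (BFS exhausts all shorter strings without reaching an accepting state), and bbc is the lexicographically least accepting string of length 3.

bbc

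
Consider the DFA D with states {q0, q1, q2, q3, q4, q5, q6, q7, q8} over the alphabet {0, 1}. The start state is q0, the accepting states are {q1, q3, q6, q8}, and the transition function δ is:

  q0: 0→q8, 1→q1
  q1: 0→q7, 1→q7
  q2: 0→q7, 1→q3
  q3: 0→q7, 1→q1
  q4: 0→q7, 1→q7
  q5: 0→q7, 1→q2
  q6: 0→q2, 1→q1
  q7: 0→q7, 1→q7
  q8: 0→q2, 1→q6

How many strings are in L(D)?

8

The useful subgraph on states {q0, q1, q2, q3, q6, q8} is acyclic, so L(D) is finite; the longest accepting path visits 6 useful states, giving maximum string length 5.
Counting accepting paths from q0 by length: 2 of length 1, 1 of length 2, 2 of length 3, 2 of length 4, 1 of length 5. Total 8.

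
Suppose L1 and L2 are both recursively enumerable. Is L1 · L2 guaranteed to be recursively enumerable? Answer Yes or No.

Yes

Dovetail over all split points of the input and all step bounds t = 1, 2, …, simulating the recogniser for L₁ on the prefix and the recogniser for L₂ on the suffix for t steps; accept if for some split both accept.
So the recursively enumerable languages are closed under concatenation.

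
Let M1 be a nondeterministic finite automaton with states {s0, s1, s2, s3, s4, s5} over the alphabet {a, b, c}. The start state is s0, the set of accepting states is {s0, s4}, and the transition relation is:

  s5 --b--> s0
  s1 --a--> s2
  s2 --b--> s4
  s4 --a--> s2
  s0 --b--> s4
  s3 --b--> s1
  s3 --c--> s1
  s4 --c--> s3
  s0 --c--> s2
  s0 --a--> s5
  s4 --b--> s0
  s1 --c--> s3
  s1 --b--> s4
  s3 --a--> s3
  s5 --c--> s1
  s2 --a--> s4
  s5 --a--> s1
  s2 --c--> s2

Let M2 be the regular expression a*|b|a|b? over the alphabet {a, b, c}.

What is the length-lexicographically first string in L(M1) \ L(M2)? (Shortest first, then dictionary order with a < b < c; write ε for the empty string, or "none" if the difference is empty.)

The string ab is accepted by M1 but not by M2.
No shorter string lies in the difference, and ab is the lexicographically first length-2 string in L(M1) \ L(M2).

ab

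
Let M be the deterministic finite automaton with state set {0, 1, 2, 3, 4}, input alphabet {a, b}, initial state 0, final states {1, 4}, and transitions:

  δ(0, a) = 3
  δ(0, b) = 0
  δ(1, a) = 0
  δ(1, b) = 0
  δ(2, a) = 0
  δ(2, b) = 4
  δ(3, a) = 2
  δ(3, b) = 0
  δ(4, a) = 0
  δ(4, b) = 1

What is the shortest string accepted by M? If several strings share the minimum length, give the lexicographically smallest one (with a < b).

aab

A breadth-first search from 0 reaches an accepting state first via the path 0 → 3 → 2 → 4 on input aab.
No string of length < 3 is accepted (BFS exhausts all shorter strings without reaching an accepting state), and aab is the lexicographically least accepting string of length 3.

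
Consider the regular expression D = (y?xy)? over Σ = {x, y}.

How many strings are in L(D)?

The expression has no Kleene star, so L(D) is finite. Expanding the alternatives gives {ε, xy, yxy}.
That is 1 of length 0, 1 of length 2, 1 of length 3: 3 strings in all.

3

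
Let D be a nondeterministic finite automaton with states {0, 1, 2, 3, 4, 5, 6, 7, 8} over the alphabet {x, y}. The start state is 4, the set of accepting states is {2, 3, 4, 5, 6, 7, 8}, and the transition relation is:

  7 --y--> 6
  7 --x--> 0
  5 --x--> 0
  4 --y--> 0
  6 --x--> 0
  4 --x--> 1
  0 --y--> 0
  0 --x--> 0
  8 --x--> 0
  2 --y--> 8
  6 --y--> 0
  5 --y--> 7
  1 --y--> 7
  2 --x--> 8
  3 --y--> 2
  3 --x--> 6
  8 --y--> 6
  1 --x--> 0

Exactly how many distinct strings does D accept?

The useful subgraph on states {1, 4, 6, 7} is acyclic, so L(D) is finite; the longest accepting path visits 4 useful states, giving maximum string length 3.
Counting accepting paths from 4 by length: 1 of length 0, 1 of length 2, 1 of length 3. Total 3.

3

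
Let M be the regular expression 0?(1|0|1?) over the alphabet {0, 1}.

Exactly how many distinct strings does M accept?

The expression has no Kleene star, so L(M) is finite. Expanding the alternatives gives {ε, 0, 1, 00, 01}.
That is 1 of length 0, 2 of length 1, 2 of length 2: 5 strings in all.

5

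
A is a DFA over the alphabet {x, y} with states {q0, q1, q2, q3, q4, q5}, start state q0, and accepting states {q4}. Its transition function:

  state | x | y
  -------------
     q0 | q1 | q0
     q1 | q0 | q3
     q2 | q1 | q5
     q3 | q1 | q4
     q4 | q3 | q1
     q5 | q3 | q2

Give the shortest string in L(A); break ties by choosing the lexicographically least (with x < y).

A breadth-first search from q0 reaches an accepting state first via the path q0 → q1 → q3 → q4 on input xyy.
No string of length < 3 is accepted (BFS exhausts all shorter strings without reaching an accepting state), and xyy is the lexicographically least accepting string of length 3.

xyy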